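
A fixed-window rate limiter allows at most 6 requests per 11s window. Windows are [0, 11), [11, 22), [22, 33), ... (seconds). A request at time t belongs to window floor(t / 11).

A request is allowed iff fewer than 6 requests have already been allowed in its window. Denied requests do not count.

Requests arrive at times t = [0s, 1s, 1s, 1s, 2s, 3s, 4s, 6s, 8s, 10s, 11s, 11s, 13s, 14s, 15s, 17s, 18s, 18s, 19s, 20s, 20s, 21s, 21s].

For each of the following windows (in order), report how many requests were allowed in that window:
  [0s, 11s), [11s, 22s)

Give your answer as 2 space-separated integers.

Answer: 6 6

Derivation:
Processing requests:
  req#1 t=0s (window 0): ALLOW
  req#2 t=1s (window 0): ALLOW
  req#3 t=1s (window 0): ALLOW
  req#4 t=1s (window 0): ALLOW
  req#5 t=2s (window 0): ALLOW
  req#6 t=3s (window 0): ALLOW
  req#7 t=4s (window 0): DENY
  req#8 t=6s (window 0): DENY
  req#9 t=8s (window 0): DENY
  req#10 t=10s (window 0): DENY
  req#11 t=11s (window 1): ALLOW
  req#12 t=11s (window 1): ALLOW
  req#13 t=13s (window 1): ALLOW
  req#14 t=14s (window 1): ALLOW
  req#15 t=15s (window 1): ALLOW
  req#16 t=17s (window 1): ALLOW
  req#17 t=18s (window 1): DENY
  req#18 t=18s (window 1): DENY
  req#19 t=19s (window 1): DENY
  req#20 t=20s (window 1): DENY
  req#21 t=20s (window 1): DENY
  req#22 t=21s (window 1): DENY
  req#23 t=21s (window 1): DENY

Allowed counts by window: 6 6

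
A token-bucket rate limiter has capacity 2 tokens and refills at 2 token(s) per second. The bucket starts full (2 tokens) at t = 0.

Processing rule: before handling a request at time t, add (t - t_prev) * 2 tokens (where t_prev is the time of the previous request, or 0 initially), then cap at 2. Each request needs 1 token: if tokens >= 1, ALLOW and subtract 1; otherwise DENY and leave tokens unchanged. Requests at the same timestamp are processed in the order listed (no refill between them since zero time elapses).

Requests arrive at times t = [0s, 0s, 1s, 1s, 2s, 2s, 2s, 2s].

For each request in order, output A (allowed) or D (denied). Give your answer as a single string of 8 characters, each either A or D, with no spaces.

Simulating step by step:
  req#1 t=0s: ALLOW
  req#2 t=0s: ALLOW
  req#3 t=1s: ALLOW
  req#4 t=1s: ALLOW
  req#5 t=2s: ALLOW
  req#6 t=2s: ALLOW
  req#7 t=2s: DENY
  req#8 t=2s: DENY

Answer: AAAAAADD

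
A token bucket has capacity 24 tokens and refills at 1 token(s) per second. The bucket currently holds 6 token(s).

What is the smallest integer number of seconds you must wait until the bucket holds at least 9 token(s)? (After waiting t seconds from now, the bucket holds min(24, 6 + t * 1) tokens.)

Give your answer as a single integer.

Answer: 3

Derivation:
Need 6 + t * 1 >= 9, so t >= 3/1.
Smallest integer t = ceil(3/1) = 3.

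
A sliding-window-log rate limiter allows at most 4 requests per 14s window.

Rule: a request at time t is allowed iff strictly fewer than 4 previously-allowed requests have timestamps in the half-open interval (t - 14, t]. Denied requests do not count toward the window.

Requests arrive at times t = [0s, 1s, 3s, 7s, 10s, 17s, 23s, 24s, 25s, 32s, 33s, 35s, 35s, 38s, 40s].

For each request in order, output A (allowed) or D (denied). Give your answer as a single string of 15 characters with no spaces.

Tracking allowed requests in the window:
  req#1 t=0s: ALLOW
  req#2 t=1s: ALLOW
  req#3 t=3s: ALLOW
  req#4 t=7s: ALLOW
  req#5 t=10s: DENY
  req#6 t=17s: ALLOW
  req#7 t=23s: ALLOW
  req#8 t=24s: ALLOW
  req#9 t=25s: ALLOW
  req#10 t=32s: ALLOW
  req#11 t=33s: DENY
  req#12 t=35s: DENY
  req#13 t=35s: DENY
  req#14 t=38s: ALLOW
  req#15 t=40s: ALLOW

Answer: AAAADAAAAADDDAA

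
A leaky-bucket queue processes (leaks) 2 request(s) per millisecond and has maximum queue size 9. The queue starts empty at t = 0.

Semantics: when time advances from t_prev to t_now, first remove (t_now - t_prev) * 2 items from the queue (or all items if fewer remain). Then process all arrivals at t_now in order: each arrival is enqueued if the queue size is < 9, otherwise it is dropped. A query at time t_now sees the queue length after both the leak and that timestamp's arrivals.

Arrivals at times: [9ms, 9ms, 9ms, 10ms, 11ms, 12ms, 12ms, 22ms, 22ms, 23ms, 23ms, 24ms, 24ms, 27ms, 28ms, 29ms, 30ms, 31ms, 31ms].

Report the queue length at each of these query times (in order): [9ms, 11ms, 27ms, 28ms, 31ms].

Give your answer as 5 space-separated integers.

Answer: 3 1 1 1 2

Derivation:
Queue lengths at query times:
  query t=9ms: backlog = 3
  query t=11ms: backlog = 1
  query t=27ms: backlog = 1
  query t=28ms: backlog = 1
  query t=31ms: backlog = 2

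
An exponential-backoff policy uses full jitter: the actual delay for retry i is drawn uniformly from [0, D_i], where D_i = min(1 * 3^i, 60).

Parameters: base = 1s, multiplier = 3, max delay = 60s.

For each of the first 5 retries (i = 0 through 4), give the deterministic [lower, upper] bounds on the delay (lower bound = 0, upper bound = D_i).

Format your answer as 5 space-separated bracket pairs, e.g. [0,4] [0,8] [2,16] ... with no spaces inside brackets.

Answer: [0,1] [0,3] [0,9] [0,27] [0,60]

Derivation:
Computing bounds per retry:
  i=0: D_i=min(1*3^0,60)=1, bounds=[0,1]
  i=1: D_i=min(1*3^1,60)=3, bounds=[0,3]
  i=2: D_i=min(1*3^2,60)=9, bounds=[0,9]
  i=3: D_i=min(1*3^3,60)=27, bounds=[0,27]
  i=4: D_i=min(1*3^4,60)=60, bounds=[0,60]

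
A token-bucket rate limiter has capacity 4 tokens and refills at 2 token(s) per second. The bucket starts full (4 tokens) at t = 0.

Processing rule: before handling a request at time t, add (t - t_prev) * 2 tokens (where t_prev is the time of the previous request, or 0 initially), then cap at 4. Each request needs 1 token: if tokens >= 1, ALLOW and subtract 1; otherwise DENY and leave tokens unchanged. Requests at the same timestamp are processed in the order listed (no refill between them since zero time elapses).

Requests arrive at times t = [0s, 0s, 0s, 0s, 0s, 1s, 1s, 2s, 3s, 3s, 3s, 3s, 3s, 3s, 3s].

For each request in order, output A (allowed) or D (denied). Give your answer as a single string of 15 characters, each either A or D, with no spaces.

Answer: AAAADAAAAAADDDD

Derivation:
Simulating step by step:
  req#1 t=0s: ALLOW
  req#2 t=0s: ALLOW
  req#3 t=0s: ALLOW
  req#4 t=0s: ALLOW
  req#5 t=0s: DENY
  req#6 t=1s: ALLOW
  req#7 t=1s: ALLOW
  req#8 t=2s: ALLOW
  req#9 t=3s: ALLOW
  req#10 t=3s: ALLOW
  req#11 t=3s: ALLOW
  req#12 t=3s: DENY
  req#13 t=3s: DENY
  req#14 t=3s: DENY
  req#15 t=3s: DENY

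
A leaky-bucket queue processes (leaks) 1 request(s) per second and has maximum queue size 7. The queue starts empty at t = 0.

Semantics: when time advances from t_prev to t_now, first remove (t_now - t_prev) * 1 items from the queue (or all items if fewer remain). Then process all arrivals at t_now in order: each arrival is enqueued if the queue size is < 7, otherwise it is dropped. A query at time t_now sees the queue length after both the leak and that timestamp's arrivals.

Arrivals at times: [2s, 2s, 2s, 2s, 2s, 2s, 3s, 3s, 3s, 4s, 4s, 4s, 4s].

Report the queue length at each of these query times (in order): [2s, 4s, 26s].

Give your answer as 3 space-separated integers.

Answer: 6 7 0

Derivation:
Queue lengths at query times:
  query t=2s: backlog = 6
  query t=4s: backlog = 7
  query t=26s: backlog = 0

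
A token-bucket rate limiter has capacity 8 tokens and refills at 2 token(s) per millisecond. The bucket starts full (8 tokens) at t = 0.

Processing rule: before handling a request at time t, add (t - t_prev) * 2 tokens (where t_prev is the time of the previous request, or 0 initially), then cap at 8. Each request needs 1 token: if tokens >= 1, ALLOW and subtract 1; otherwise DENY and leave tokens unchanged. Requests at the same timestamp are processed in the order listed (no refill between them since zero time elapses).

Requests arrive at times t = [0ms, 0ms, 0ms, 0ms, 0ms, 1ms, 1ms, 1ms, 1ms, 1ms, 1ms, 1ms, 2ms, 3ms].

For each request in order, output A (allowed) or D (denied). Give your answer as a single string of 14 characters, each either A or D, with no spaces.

Answer: AAAAAAAAAADDAA

Derivation:
Simulating step by step:
  req#1 t=0ms: ALLOW
  req#2 t=0ms: ALLOW
  req#3 t=0ms: ALLOW
  req#4 t=0ms: ALLOW
  req#5 t=0ms: ALLOW
  req#6 t=1ms: ALLOW
  req#7 t=1ms: ALLOW
  req#8 t=1ms: ALLOW
  req#9 t=1ms: ALLOW
  req#10 t=1ms: ALLOW
  req#11 t=1ms: DENY
  req#12 t=1ms: DENY
  req#13 t=2ms: ALLOW
  req#14 t=3ms: ALLOW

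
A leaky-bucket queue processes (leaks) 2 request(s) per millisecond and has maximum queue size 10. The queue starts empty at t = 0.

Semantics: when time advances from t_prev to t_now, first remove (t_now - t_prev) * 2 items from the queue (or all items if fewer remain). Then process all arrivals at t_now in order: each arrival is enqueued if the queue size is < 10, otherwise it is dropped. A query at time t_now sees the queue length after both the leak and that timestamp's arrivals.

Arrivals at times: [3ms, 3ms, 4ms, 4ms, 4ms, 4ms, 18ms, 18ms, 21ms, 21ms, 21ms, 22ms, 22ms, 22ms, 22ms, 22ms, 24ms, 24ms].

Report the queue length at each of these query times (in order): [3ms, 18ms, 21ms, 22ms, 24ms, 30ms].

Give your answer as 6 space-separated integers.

Answer: 2 2 3 6 4 0

Derivation:
Queue lengths at query times:
  query t=3ms: backlog = 2
  query t=18ms: backlog = 2
  query t=21ms: backlog = 3
  query t=22ms: backlog = 6
  query t=24ms: backlog = 4
  query t=30ms: backlog = 0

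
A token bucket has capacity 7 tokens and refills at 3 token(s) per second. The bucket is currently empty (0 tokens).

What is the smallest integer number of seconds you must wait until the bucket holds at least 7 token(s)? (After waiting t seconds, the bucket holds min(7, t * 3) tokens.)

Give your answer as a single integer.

Need t * 3 >= 7, so t >= 7/3.
Smallest integer t = ceil(7/3) = 3.

Answer: 3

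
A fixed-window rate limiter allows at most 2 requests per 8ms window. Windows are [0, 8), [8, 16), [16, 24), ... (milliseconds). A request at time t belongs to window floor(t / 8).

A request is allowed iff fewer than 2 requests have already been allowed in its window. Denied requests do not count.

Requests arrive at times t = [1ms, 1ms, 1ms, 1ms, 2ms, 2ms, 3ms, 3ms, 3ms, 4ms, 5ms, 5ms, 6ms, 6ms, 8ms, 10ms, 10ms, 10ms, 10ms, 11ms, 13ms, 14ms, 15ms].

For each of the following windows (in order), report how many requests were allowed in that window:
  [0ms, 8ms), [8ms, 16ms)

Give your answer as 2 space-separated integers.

Answer: 2 2

Derivation:
Processing requests:
  req#1 t=1ms (window 0): ALLOW
  req#2 t=1ms (window 0): ALLOW
  req#3 t=1ms (window 0): DENY
  req#4 t=1ms (window 0): DENY
  req#5 t=2ms (window 0): DENY
  req#6 t=2ms (window 0): DENY
  req#7 t=3ms (window 0): DENY
  req#8 t=3ms (window 0): DENY
  req#9 t=3ms (window 0): DENY
  req#10 t=4ms (window 0): DENY
  req#11 t=5ms (window 0): DENY
  req#12 t=5ms (window 0): DENY
  req#13 t=6ms (window 0): DENY
  req#14 t=6ms (window 0): DENY
  req#15 t=8ms (window 1): ALLOW
  req#16 t=10ms (window 1): ALLOW
  req#17 t=10ms (window 1): DENY
  req#18 t=10ms (window 1): DENY
  req#19 t=10ms (window 1): DENY
  req#20 t=11ms (window 1): DENY
  req#21 t=13ms (window 1): DENY
  req#22 t=14ms (window 1): DENY
  req#23 t=15ms (window 1): DENY

Allowed counts by window: 2 2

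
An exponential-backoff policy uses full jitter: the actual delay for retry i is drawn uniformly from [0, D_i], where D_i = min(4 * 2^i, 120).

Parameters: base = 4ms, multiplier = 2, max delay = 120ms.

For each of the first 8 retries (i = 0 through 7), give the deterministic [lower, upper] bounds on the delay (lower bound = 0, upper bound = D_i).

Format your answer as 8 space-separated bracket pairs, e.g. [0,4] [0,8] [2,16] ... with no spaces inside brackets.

Answer: [0,4] [0,8] [0,16] [0,32] [0,64] [0,120] [0,120] [0,120]

Derivation:
Computing bounds per retry:
  i=0: D_i=min(4*2^0,120)=4, bounds=[0,4]
  i=1: D_i=min(4*2^1,120)=8, bounds=[0,8]
  i=2: D_i=min(4*2^2,120)=16, bounds=[0,16]
  i=3: D_i=min(4*2^3,120)=32, bounds=[0,32]
  i=4: D_i=min(4*2^4,120)=64, bounds=[0,64]
  i=5: D_i=min(4*2^5,120)=120, bounds=[0,120]
  i=6: D_i=min(4*2^6,120)=120, bounds=[0,120]
  i=7: D_i=min(4*2^7,120)=120, bounds=[0,120]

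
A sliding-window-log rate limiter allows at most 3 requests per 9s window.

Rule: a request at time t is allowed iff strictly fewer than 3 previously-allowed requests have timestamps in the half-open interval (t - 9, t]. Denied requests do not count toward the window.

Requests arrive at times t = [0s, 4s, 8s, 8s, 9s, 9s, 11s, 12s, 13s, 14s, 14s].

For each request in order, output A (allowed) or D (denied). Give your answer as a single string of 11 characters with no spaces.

Answer: AAADADDDADD

Derivation:
Tracking allowed requests in the window:
  req#1 t=0s: ALLOW
  req#2 t=4s: ALLOW
  req#3 t=8s: ALLOW
  req#4 t=8s: DENY
  req#5 t=9s: ALLOW
  req#6 t=9s: DENY
  req#7 t=11s: DENY
  req#8 t=12s: DENY
  req#9 t=13s: ALLOW
  req#10 t=14s: DENY
  req#11 t=14s: DENY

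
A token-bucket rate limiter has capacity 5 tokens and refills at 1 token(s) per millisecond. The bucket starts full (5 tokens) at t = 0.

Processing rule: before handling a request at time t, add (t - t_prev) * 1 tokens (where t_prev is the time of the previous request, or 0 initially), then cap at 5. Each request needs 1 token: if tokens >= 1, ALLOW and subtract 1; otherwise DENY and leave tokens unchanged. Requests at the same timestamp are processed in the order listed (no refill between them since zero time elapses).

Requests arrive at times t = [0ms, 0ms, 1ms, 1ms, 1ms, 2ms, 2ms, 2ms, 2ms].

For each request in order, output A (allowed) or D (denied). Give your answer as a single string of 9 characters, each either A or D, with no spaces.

Answer: AAAAAAADD

Derivation:
Simulating step by step:
  req#1 t=0ms: ALLOW
  req#2 t=0ms: ALLOW
  req#3 t=1ms: ALLOW
  req#4 t=1ms: ALLOW
  req#5 t=1ms: ALLOW
  req#6 t=2ms: ALLOW
  req#7 t=2ms: ALLOW
  req#8 t=2ms: DENY
  req#9 t=2ms: DENY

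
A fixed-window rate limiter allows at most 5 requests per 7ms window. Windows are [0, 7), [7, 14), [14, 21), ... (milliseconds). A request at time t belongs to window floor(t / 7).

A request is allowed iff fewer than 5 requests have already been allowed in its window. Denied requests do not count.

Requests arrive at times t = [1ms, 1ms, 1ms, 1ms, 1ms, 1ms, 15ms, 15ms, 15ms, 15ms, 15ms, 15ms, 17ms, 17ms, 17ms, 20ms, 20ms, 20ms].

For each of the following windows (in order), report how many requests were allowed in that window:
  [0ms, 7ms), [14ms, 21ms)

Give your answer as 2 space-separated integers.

Answer: 5 5

Derivation:
Processing requests:
  req#1 t=1ms (window 0): ALLOW
  req#2 t=1ms (window 0): ALLOW
  req#3 t=1ms (window 0): ALLOW
  req#4 t=1ms (window 0): ALLOW
  req#5 t=1ms (window 0): ALLOW
  req#6 t=1ms (window 0): DENY
  req#7 t=15ms (window 2): ALLOW
  req#8 t=15ms (window 2): ALLOW
  req#9 t=15ms (window 2): ALLOW
  req#10 t=15ms (window 2): ALLOW
  req#11 t=15ms (window 2): ALLOW
  req#12 t=15ms (window 2): DENY
  req#13 t=17ms (window 2): DENY
  req#14 t=17ms (window 2): DENY
  req#15 t=17ms (window 2): DENY
  req#16 t=20ms (window 2): DENY
  req#17 t=20ms (window 2): DENY
  req#18 t=20ms (window 2): DENY

Allowed counts by window: 5 5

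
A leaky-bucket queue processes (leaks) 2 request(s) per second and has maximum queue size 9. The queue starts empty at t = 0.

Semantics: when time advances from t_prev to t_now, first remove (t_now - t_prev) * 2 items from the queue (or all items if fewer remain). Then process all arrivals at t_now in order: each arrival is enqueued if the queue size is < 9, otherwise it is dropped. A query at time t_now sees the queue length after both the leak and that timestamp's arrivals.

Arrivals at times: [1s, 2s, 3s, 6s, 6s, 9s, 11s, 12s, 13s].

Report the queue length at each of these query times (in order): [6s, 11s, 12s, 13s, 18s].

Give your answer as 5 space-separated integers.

Answer: 2 1 1 1 0

Derivation:
Queue lengths at query times:
  query t=6s: backlog = 2
  query t=11s: backlog = 1
  query t=12s: backlog = 1
  query t=13s: backlog = 1
  query t=18s: backlog = 0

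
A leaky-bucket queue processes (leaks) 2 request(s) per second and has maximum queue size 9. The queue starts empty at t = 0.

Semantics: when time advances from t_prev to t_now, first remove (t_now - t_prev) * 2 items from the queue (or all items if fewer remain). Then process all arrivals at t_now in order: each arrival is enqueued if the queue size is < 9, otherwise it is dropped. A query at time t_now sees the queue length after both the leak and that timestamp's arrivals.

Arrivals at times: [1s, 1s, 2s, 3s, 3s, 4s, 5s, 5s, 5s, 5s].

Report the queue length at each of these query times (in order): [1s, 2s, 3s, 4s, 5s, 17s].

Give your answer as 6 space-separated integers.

Queue lengths at query times:
  query t=1s: backlog = 2
  query t=2s: backlog = 1
  query t=3s: backlog = 2
  query t=4s: backlog = 1
  query t=5s: backlog = 4
  query t=17s: backlog = 0

Answer: 2 1 2 1 4 0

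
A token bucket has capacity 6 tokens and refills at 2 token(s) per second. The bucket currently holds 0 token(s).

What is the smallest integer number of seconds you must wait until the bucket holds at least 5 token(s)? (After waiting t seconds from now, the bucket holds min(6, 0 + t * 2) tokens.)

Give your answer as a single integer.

Answer: 3

Derivation:
Need 0 + t * 2 >= 5, so t >= 5/2.
Smallest integer t = ceil(5/2) = 3.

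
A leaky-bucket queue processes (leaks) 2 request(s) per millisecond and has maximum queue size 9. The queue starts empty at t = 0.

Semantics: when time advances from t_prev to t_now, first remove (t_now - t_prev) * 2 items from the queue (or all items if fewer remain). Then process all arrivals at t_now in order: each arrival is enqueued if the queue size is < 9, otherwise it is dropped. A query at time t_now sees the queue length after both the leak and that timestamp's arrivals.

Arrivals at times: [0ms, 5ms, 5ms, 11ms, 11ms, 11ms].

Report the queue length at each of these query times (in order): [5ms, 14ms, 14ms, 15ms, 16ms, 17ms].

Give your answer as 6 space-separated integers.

Answer: 2 0 0 0 0 0

Derivation:
Queue lengths at query times:
  query t=5ms: backlog = 2
  query t=14ms: backlog = 0
  query t=14ms: backlog = 0
  query t=15ms: backlog = 0
  query t=16ms: backlog = 0
  query t=17ms: backlog = 0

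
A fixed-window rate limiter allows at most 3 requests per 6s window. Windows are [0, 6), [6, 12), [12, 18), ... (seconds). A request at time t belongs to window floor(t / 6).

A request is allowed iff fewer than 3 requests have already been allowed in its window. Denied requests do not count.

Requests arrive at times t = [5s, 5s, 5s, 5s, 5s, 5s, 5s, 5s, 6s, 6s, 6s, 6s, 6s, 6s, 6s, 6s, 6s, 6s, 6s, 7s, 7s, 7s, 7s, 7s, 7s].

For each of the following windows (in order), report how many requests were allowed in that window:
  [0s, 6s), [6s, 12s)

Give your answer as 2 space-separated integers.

Processing requests:
  req#1 t=5s (window 0): ALLOW
  req#2 t=5s (window 0): ALLOW
  req#3 t=5s (window 0): ALLOW
  req#4 t=5s (window 0): DENY
  req#5 t=5s (window 0): DENY
  req#6 t=5s (window 0): DENY
  req#7 t=5s (window 0): DENY
  req#8 t=5s (window 0): DENY
  req#9 t=6s (window 1): ALLOW
  req#10 t=6s (window 1): ALLOW
  req#11 t=6s (window 1): ALLOW
  req#12 t=6s (window 1): DENY
  req#13 t=6s (window 1): DENY
  req#14 t=6s (window 1): DENY
  req#15 t=6s (window 1): DENY
  req#16 t=6s (window 1): DENY
  req#17 t=6s (window 1): DENY
  req#18 t=6s (window 1): DENY
  req#19 t=6s (window 1): DENY
  req#20 t=7s (window 1): DENY
  req#21 t=7s (window 1): DENY
  req#22 t=7s (window 1): DENY
  req#23 t=7s (window 1): DENY
  req#24 t=7s (window 1): DENY
  req#25 t=7s (window 1): DENY

Allowed counts by window: 3 3

Answer: 3 3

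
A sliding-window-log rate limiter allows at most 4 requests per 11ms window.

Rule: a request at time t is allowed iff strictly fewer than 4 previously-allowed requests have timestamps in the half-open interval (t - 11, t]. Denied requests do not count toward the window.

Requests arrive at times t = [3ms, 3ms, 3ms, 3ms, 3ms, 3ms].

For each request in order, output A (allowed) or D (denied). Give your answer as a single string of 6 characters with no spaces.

Tracking allowed requests in the window:
  req#1 t=3ms: ALLOW
  req#2 t=3ms: ALLOW
  req#3 t=3ms: ALLOW
  req#4 t=3ms: ALLOW
  req#5 t=3ms: DENY
  req#6 t=3ms: DENY

Answer: AAAADD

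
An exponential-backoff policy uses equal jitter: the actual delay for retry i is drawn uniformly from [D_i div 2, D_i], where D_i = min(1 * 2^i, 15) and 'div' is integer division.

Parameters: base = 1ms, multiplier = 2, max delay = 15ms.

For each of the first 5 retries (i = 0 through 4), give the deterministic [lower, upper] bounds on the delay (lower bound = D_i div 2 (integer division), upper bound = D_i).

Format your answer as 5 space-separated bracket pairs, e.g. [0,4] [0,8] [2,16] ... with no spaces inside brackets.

Answer: [0,1] [1,2] [2,4] [4,8] [7,15]

Derivation:
Computing bounds per retry:
  i=0: D_i=min(1*2^0,15)=1, bounds=[0,1]
  i=1: D_i=min(1*2^1,15)=2, bounds=[1,2]
  i=2: D_i=min(1*2^2,15)=4, bounds=[2,4]
  i=3: D_i=min(1*2^3,15)=8, bounds=[4,8]
  i=4: D_i=min(1*2^4,15)=15, bounds=[7,15]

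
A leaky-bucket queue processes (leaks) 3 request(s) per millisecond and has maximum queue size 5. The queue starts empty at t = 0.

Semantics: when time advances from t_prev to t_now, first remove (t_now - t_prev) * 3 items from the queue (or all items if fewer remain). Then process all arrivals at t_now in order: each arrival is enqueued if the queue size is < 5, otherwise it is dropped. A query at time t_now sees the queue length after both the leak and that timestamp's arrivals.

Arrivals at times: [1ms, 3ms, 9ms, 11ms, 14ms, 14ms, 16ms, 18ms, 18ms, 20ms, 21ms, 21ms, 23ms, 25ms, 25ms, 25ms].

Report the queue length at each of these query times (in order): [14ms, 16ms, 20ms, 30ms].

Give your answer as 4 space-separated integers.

Answer: 2 1 1 0

Derivation:
Queue lengths at query times:
  query t=14ms: backlog = 2
  query t=16ms: backlog = 1
  query t=20ms: backlog = 1
  query t=30ms: backlog = 0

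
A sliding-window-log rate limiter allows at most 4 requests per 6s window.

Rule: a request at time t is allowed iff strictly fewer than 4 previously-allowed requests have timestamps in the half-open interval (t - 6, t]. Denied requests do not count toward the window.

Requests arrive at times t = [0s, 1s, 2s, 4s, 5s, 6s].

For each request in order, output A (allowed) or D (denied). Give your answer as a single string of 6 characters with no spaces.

Tracking allowed requests in the window:
  req#1 t=0s: ALLOW
  req#2 t=1s: ALLOW
  req#3 t=2s: ALLOW
  req#4 t=4s: ALLOW
  req#5 t=5s: DENY
  req#6 t=6s: ALLOW

Answer: AAAADA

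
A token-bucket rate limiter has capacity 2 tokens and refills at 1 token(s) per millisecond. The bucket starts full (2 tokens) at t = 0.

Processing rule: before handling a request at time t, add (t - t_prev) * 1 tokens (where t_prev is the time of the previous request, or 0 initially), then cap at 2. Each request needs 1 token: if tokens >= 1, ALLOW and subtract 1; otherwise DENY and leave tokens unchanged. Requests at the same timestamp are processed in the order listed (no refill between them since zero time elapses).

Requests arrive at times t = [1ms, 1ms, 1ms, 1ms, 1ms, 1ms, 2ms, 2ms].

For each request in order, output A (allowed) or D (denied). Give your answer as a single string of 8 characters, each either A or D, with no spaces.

Simulating step by step:
  req#1 t=1ms: ALLOW
  req#2 t=1ms: ALLOW
  req#3 t=1ms: DENY
  req#4 t=1ms: DENY
  req#5 t=1ms: DENY
  req#6 t=1ms: DENY
  req#7 t=2ms: ALLOW
  req#8 t=2ms: DENY

Answer: AADDDDAD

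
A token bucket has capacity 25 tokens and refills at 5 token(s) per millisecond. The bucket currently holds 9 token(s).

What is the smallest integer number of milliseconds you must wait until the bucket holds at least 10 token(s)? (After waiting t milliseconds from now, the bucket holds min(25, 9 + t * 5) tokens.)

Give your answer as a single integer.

Need 9 + t * 5 >= 10, so t >= 1/5.
Smallest integer t = ceil(1/5) = 1.

Answer: 1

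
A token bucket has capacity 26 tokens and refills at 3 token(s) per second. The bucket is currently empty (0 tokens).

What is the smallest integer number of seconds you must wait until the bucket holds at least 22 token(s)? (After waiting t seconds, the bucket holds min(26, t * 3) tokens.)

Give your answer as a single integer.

Need t * 3 >= 22, so t >= 22/3.
Smallest integer t = ceil(22/3) = 8.

Answer: 8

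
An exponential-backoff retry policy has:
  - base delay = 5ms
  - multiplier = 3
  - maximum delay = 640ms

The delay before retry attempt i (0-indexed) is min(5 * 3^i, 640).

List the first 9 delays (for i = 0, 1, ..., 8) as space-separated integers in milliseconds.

Computing each delay:
  i=0: min(5*3^0, 640) = 5
  i=1: min(5*3^1, 640) = 15
  i=2: min(5*3^2, 640) = 45
  i=3: min(5*3^3, 640) = 135
  i=4: min(5*3^4, 640) = 405
  i=5: min(5*3^5, 640) = 640
  i=6: min(5*3^6, 640) = 640
  i=7: min(5*3^7, 640) = 640
  i=8: min(5*3^8, 640) = 640

Answer: 5 15 45 135 405 640 640 640 640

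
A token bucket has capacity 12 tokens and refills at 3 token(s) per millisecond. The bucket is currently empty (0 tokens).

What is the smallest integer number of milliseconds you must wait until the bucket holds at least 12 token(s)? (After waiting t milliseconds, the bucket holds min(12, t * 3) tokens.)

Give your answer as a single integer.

Need t * 3 >= 12, so t >= 12/3.
Smallest integer t = ceil(12/3) = 4.

Answer: 4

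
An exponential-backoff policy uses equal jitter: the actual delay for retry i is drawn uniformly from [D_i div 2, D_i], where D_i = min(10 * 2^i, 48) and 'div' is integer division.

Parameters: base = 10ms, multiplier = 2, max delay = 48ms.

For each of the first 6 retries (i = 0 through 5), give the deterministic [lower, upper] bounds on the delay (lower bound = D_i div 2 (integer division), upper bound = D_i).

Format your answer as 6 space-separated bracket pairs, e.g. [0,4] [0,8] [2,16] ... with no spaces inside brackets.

Computing bounds per retry:
  i=0: D_i=min(10*2^0,48)=10, bounds=[5,10]
  i=1: D_i=min(10*2^1,48)=20, bounds=[10,20]
  i=2: D_i=min(10*2^2,48)=40, bounds=[20,40]
  i=3: D_i=min(10*2^3,48)=48, bounds=[24,48]
  i=4: D_i=min(10*2^4,48)=48, bounds=[24,48]
  i=5: D_i=min(10*2^5,48)=48, bounds=[24,48]

Answer: [5,10] [10,20] [20,40] [24,48] [24,48] [24,48]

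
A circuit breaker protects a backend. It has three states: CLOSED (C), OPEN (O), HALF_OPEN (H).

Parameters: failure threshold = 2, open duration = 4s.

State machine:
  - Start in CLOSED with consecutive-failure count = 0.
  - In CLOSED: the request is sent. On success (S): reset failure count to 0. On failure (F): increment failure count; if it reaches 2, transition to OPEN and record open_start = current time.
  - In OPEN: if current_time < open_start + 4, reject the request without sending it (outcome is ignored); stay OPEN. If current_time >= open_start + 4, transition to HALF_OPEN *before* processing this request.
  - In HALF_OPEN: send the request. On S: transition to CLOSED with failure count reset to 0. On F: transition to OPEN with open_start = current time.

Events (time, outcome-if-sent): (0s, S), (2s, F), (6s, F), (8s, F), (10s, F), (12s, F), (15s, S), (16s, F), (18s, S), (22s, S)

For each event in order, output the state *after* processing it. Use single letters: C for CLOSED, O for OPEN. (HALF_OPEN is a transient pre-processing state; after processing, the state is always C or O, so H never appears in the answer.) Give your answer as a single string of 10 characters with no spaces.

Answer: CCOOOOCCCC

Derivation:
State after each event:
  event#1 t=0s outcome=S: state=CLOSED
  event#2 t=2s outcome=F: state=CLOSED
  event#3 t=6s outcome=F: state=OPEN
  event#4 t=8s outcome=F: state=OPEN
  event#5 t=10s outcome=F: state=OPEN
  event#6 t=12s outcome=F: state=OPEN
  event#7 t=15s outcome=S: state=CLOSED
  event#8 t=16s outcome=F: state=CLOSED
  event#9 t=18s outcome=S: state=CLOSED
  event#10 t=22s outcome=S: state=CLOSED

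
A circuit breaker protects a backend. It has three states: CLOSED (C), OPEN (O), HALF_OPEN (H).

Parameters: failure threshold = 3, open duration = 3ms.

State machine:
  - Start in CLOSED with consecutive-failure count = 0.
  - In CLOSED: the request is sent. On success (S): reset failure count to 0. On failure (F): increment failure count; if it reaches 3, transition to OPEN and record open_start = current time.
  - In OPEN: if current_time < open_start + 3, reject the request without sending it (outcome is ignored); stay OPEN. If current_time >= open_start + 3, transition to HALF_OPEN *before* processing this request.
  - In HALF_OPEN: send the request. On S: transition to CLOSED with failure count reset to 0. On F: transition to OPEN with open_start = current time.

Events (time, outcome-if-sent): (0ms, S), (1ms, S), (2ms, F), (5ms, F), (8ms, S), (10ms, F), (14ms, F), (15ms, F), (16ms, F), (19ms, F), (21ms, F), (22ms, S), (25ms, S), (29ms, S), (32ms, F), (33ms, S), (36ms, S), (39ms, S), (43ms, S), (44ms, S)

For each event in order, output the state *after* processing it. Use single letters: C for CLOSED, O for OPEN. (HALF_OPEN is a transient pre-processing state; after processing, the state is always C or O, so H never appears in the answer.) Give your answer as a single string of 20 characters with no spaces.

State after each event:
  event#1 t=0ms outcome=S: state=CLOSED
  event#2 t=1ms outcome=S: state=CLOSED
  event#3 t=2ms outcome=F: state=CLOSED
  event#4 t=5ms outcome=F: state=CLOSED
  event#5 t=8ms outcome=S: state=CLOSED
  event#6 t=10ms outcome=F: state=CLOSED
  event#7 t=14ms outcome=F: state=CLOSED
  event#8 t=15ms outcome=F: state=OPEN
  event#9 t=16ms outcome=F: state=OPEN
  event#10 t=19ms outcome=F: state=OPEN
  event#11 t=21ms outcome=F: state=OPEN
  event#12 t=22ms outcome=S: state=CLOSED
  event#13 t=25ms outcome=S: state=CLOSED
  event#14 t=29ms outcome=S: state=CLOSED
  event#15 t=32ms outcome=F: state=CLOSED
  event#16 t=33ms outcome=S: state=CLOSED
  event#17 t=36ms outcome=S: state=CLOSED
  event#18 t=39ms outcome=S: state=CLOSED
  event#19 t=43ms outcome=S: state=CLOSED
  event#20 t=44ms outcome=S: state=CLOSED

Answer: CCCCCCCOOOOCCCCCCCCC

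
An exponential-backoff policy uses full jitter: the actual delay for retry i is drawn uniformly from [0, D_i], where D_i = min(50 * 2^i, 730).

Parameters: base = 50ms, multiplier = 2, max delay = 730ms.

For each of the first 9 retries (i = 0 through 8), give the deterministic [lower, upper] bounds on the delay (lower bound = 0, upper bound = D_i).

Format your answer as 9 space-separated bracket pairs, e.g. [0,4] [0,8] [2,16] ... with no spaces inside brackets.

Computing bounds per retry:
  i=0: D_i=min(50*2^0,730)=50, bounds=[0,50]
  i=1: D_i=min(50*2^1,730)=100, bounds=[0,100]
  i=2: D_i=min(50*2^2,730)=200, bounds=[0,200]
  i=3: D_i=min(50*2^3,730)=400, bounds=[0,400]
  i=4: D_i=min(50*2^4,730)=730, bounds=[0,730]
  i=5: D_i=min(50*2^5,730)=730, bounds=[0,730]
  i=6: D_i=min(50*2^6,730)=730, bounds=[0,730]
  i=7: D_i=min(50*2^7,730)=730, bounds=[0,730]
  i=8: D_i=min(50*2^8,730)=730, bounds=[0,730]

Answer: [0,50] [0,100] [0,200] [0,400] [0,730] [0,730] [0,730] [0,730] [0,730]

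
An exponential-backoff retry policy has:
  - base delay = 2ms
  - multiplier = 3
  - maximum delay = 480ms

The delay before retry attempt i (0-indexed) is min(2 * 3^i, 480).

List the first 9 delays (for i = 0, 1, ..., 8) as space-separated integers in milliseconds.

Answer: 2 6 18 54 162 480 480 480 480

Derivation:
Computing each delay:
  i=0: min(2*3^0, 480) = 2
  i=1: min(2*3^1, 480) = 6
  i=2: min(2*3^2, 480) = 18
  i=3: min(2*3^3, 480) = 54
  i=4: min(2*3^4, 480) = 162
  i=5: min(2*3^5, 480) = 480
  i=6: min(2*3^6, 480) = 480
  i=7: min(2*3^7, 480) = 480
  i=8: min(2*3^8, 480) = 480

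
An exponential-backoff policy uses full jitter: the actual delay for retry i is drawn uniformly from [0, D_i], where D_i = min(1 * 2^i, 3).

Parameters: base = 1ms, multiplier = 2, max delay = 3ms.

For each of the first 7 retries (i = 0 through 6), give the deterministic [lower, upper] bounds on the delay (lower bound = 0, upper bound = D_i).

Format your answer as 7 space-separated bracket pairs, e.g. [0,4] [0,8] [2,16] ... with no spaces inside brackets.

Answer: [0,1] [0,2] [0,3] [0,3] [0,3] [0,3] [0,3]

Derivation:
Computing bounds per retry:
  i=0: D_i=min(1*2^0,3)=1, bounds=[0,1]
  i=1: D_i=min(1*2^1,3)=2, bounds=[0,2]
  i=2: D_i=min(1*2^2,3)=3, bounds=[0,3]
  i=3: D_i=min(1*2^3,3)=3, bounds=[0,3]
  i=4: D_i=min(1*2^4,3)=3, bounds=[0,3]
  i=5: D_i=min(1*2^5,3)=3, bounds=[0,3]
  i=6: D_i=min(1*2^6,3)=3, bounds=[0,3]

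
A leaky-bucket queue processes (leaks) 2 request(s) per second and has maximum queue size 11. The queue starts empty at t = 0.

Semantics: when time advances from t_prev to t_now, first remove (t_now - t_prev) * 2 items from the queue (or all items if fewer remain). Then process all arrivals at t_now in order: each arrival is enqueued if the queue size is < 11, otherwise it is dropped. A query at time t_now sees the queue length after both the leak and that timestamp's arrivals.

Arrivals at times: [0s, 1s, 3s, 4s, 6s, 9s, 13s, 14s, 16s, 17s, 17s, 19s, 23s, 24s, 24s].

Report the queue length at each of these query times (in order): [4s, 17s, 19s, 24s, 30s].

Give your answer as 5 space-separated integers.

Queue lengths at query times:
  query t=4s: backlog = 1
  query t=17s: backlog = 2
  query t=19s: backlog = 1
  query t=24s: backlog = 2
  query t=30s: backlog = 0

Answer: 1 2 1 2 0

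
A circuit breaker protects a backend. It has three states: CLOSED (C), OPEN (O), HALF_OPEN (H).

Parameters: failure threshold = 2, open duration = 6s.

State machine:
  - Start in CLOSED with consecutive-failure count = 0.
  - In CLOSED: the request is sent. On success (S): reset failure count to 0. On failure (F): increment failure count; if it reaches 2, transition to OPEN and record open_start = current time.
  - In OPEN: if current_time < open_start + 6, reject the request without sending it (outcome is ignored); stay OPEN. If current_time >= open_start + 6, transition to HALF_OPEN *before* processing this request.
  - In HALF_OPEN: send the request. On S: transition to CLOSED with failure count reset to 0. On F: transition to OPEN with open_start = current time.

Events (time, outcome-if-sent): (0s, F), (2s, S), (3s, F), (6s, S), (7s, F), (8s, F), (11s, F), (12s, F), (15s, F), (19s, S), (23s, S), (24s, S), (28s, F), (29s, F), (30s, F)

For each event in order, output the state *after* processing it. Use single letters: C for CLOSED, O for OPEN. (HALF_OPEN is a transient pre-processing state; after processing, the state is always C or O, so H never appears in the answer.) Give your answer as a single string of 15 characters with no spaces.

State after each event:
  event#1 t=0s outcome=F: state=CLOSED
  event#2 t=2s outcome=S: state=CLOSED
  event#3 t=3s outcome=F: state=CLOSED
  event#4 t=6s outcome=S: state=CLOSED
  event#5 t=7s outcome=F: state=CLOSED
  event#6 t=8s outcome=F: state=OPEN
  event#7 t=11s outcome=F: state=OPEN
  event#8 t=12s outcome=F: state=OPEN
  event#9 t=15s outcome=F: state=OPEN
  event#10 t=19s outcome=S: state=OPEN
  event#11 t=23s outcome=S: state=CLOSED
  event#12 t=24s outcome=S: state=CLOSED
  event#13 t=28s outcome=F: state=CLOSED
  event#14 t=29s outcome=F: state=OPEN
  event#15 t=30s outcome=F: state=OPEN

Answer: CCCCCOOOOOCCCOO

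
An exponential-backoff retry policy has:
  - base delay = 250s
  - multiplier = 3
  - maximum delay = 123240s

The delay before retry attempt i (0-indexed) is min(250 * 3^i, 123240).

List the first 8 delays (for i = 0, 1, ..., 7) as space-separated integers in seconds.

Answer: 250 750 2250 6750 20250 60750 123240 123240

Derivation:
Computing each delay:
  i=0: min(250*3^0, 123240) = 250
  i=1: min(250*3^1, 123240) = 750
  i=2: min(250*3^2, 123240) = 2250
  i=3: min(250*3^3, 123240) = 6750
  i=4: min(250*3^4, 123240) = 20250
  i=5: min(250*3^5, 123240) = 60750
  i=6: min(250*3^6, 123240) = 123240
  i=7: min(250*3^7, 123240) = 123240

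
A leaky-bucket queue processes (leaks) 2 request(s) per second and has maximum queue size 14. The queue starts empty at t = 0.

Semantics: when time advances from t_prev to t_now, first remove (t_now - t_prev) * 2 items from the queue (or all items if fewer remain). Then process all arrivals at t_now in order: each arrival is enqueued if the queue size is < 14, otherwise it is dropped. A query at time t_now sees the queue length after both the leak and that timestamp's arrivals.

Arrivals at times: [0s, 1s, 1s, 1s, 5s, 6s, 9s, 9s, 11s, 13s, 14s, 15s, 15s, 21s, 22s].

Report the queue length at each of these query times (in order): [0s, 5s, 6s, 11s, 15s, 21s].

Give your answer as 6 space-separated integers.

Queue lengths at query times:
  query t=0s: backlog = 1
  query t=5s: backlog = 1
  query t=6s: backlog = 1
  query t=11s: backlog = 1
  query t=15s: backlog = 2
  query t=21s: backlog = 1

Answer: 1 1 1 1 2 1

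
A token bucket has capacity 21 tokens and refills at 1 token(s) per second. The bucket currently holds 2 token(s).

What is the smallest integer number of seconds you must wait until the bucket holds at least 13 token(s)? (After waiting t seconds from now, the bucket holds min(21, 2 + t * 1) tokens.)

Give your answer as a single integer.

Answer: 11

Derivation:
Need 2 + t * 1 >= 13, so t >= 11/1.
Smallest integer t = ceil(11/1) = 11.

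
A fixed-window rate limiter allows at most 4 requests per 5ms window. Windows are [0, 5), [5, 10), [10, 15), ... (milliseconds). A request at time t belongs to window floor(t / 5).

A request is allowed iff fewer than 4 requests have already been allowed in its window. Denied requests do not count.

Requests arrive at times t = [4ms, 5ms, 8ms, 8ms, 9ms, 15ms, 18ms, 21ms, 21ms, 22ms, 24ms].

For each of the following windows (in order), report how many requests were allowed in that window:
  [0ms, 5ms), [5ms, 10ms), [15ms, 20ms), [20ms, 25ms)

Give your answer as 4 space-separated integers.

Answer: 1 4 2 4

Derivation:
Processing requests:
  req#1 t=4ms (window 0): ALLOW
  req#2 t=5ms (window 1): ALLOW
  req#3 t=8ms (window 1): ALLOW
  req#4 t=8ms (window 1): ALLOW
  req#5 t=9ms (window 1): ALLOW
  req#6 t=15ms (window 3): ALLOW
  req#7 t=18ms (window 3): ALLOW
  req#8 t=21ms (window 4): ALLOW
  req#9 t=21ms (window 4): ALLOW
  req#10 t=22ms (window 4): ALLOW
  req#11 t=24ms (window 4): ALLOW

Allowed counts by window: 1 4 2 4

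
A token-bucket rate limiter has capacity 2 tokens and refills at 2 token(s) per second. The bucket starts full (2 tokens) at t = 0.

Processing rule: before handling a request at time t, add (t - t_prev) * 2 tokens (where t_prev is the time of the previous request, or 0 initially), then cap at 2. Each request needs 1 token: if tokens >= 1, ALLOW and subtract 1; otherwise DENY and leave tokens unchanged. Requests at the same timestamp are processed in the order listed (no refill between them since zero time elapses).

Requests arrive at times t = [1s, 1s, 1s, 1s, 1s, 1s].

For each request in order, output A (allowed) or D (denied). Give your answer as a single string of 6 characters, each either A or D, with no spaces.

Simulating step by step:
  req#1 t=1s: ALLOW
  req#2 t=1s: ALLOW
  req#3 t=1s: DENY
  req#4 t=1s: DENY
  req#5 t=1s: DENY
  req#6 t=1s: DENY

Answer: AADDDD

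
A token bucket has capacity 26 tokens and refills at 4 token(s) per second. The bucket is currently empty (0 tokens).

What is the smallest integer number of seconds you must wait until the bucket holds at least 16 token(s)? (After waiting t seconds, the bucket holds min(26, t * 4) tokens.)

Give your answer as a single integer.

Answer: 4

Derivation:
Need t * 4 >= 16, so t >= 16/4.
Smallest integer t = ceil(16/4) = 4.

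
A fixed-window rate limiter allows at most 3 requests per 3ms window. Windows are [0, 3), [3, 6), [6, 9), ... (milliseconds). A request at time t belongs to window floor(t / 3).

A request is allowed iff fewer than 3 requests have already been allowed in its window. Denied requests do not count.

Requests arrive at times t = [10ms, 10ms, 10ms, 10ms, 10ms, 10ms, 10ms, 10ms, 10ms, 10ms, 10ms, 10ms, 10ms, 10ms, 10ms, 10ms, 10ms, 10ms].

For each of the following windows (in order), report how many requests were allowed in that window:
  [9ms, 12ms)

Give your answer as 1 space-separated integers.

Answer: 3

Derivation:
Processing requests:
  req#1 t=10ms (window 3): ALLOW
  req#2 t=10ms (window 3): ALLOW
  req#3 t=10ms (window 3): ALLOW
  req#4 t=10ms (window 3): DENY
  req#5 t=10ms (window 3): DENY
  req#6 t=10ms (window 3): DENY
  req#7 t=10ms (window 3): DENY
  req#8 t=10ms (window 3): DENY
  req#9 t=10ms (window 3): DENY
  req#10 t=10ms (window 3): DENY
  req#11 t=10ms (window 3): DENY
  req#12 t=10ms (window 3): DENY
  req#13 t=10ms (window 3): DENY
  req#14 t=10ms (window 3): DENY
  req#15 t=10ms (window 3): DENY
  req#16 t=10ms (window 3): DENY
  req#17 t=10ms (window 3): DENY
  req#18 t=10ms (window 3): DENY

Allowed counts by window: 3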